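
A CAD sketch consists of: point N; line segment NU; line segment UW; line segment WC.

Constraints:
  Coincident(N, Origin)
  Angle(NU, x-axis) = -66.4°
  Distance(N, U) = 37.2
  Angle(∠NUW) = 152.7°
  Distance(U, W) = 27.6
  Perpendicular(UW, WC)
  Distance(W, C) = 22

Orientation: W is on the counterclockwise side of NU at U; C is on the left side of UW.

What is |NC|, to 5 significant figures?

60.857

∠NUW = 152.7°, so UW runs at -66.4° + (180° − 152.7°) = -39.100° from the x-axis; with |UW| = 27.6, W = U + 27.6·(cos -39.100°, sin -39.100°) = (36.312, -51.495). UW ⟂ WC; with |WC| = 22.0 on the left of UW, C = W + 22.0·(0.63068, 0.77605) = (50.187, -34.422). Then |NC| = |C − N| = 60.857.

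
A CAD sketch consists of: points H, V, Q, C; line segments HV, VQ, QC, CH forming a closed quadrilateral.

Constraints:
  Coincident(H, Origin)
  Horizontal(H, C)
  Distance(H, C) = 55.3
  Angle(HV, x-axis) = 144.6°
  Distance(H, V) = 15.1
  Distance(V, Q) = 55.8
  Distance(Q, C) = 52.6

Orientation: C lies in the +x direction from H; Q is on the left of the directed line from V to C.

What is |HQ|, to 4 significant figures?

54.43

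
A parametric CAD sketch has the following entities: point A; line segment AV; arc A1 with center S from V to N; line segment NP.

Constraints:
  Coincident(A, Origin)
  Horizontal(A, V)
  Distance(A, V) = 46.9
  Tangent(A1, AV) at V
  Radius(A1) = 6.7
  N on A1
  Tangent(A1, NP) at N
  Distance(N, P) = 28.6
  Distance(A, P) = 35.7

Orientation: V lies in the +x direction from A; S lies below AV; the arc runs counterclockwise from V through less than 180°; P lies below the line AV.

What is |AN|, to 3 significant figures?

41.6

A is at the origin; A and V share the same y with |AV| = 46.9 and V on the +x side, so V = (46.9, 0.00). The tangent condition forces SV to be normal to AV, so S = V + (0, -6.7) = (46.9, -6.70). Since SN ⟂ NP (tangency), |SP| = √(6.7² + 28.6²) = 29.4 regardless of where N sits on A1. So P lies on both circle(A, 35.7) and circle(S, 29.4); the below-AV intersection is P = (24.6, -25.8). N is the foot of the tangent from P: N = (41.5, -2.75).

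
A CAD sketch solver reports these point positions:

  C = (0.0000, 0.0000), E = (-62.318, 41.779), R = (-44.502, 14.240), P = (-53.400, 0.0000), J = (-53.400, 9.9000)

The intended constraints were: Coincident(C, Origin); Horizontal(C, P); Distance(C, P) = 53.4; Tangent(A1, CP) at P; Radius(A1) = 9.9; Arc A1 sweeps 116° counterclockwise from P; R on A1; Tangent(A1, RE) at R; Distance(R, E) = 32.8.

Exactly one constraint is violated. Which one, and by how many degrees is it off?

Tangent(A1, RE) at R — off by 6.90°.

C = (0.00, 0.00) ✓; C.y = 0.00, P.y = 0.00 ✓; |CP| = 53.40 ✓; ∠(JP, PC) = 90.00° ✓; |JP| = 9.900 ✓; bearing(J→R) − bearing(J→P) = 116.0° ✓; |JR| = 9.900 ✓; ∠(JR, RE) = 83.10° ✗; |RE| = 32.80 ✓.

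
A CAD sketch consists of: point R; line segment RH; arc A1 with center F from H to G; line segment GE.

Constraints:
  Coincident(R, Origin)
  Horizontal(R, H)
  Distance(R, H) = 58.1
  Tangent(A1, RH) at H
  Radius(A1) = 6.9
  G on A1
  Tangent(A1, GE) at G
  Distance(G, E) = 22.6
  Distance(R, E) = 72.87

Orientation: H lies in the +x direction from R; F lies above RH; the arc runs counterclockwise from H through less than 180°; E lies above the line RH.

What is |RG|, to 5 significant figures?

65.279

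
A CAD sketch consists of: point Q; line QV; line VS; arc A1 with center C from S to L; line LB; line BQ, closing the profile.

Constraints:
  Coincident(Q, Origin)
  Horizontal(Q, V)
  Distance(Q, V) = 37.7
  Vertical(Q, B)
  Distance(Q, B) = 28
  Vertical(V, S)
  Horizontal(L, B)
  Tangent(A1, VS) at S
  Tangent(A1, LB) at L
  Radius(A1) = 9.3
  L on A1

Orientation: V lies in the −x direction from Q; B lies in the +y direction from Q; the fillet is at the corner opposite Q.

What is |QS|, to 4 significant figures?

42.08

Q is at the origin; Q and V share the same y with |QV| = 37.7 and V on the −x side, so V = (-37.70, 0.000). QB is vertical with |QB| = 28.0 and B on the +y side, so B = (0.000, 28.00). The virtual corner opposite Q is at (-37.70, 28.00). Since A1 is tangent to VS there, CS ⟂ VS and the tangent condition forces CL to be normal to LB, with radius 9.3, so the center C sits 9.3 in from both sides at C = (-28.40, 18.70). That places the tangent points at S = (-37.70, 18.70) on VS and L = (-28.40, 28.00) on LB. Then |QS| = |S − Q| = 42.08.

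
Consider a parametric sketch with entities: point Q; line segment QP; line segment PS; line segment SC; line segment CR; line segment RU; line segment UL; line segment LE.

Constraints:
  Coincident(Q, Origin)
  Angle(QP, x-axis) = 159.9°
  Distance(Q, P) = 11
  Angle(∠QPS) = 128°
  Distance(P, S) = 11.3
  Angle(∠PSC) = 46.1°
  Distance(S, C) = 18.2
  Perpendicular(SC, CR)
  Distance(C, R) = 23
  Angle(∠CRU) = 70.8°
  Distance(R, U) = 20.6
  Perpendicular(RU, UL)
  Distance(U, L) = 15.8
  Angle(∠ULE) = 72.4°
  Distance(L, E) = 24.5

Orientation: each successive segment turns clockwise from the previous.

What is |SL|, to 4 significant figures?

4.152

Q is at the origin; QP runs at 159.9° with length 11.0, so P = (-10.33, 3.780). ∠QPS = 128.0° gives PS at 107.9° from the x-axis; with |PS| = 11.3, S = (-13.80, 14.53). ∠PSC = 46.1° gives SC at -26.00° from the x-axis; with |SC| = 18.2, C = (2.555, 6.555). SC ⟂ CR, so CR runs at -116.0°; with |CR| = 23.0, R = (-7.528, -14.12). ∠CRU = 70.8° gives RU at 134.8° from the x-axis; with |RU| = 20.6, U = (-22.04, 0.4998). The perpendicularity gives UL at right angles to RU, so UL runs at 44.80°; with |UL| = 15.8, L = (-10.83, 11.63). Then |SL| = |L − S| = 4.152.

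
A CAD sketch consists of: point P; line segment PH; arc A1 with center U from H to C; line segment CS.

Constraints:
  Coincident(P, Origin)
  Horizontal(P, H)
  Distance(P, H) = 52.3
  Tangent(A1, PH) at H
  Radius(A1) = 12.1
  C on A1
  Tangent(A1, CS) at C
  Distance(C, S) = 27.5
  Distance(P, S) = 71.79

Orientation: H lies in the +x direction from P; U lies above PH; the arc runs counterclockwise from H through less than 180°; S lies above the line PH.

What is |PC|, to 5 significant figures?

65.779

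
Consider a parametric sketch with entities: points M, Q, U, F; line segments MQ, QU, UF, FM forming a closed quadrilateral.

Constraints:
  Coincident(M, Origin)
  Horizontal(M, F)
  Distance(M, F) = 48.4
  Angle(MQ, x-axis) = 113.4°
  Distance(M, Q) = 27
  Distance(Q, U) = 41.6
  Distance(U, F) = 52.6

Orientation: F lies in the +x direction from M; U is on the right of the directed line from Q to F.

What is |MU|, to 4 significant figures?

15.94

Checks: |QU| = 41.60 ✓; |UF| = 52.60 ✓.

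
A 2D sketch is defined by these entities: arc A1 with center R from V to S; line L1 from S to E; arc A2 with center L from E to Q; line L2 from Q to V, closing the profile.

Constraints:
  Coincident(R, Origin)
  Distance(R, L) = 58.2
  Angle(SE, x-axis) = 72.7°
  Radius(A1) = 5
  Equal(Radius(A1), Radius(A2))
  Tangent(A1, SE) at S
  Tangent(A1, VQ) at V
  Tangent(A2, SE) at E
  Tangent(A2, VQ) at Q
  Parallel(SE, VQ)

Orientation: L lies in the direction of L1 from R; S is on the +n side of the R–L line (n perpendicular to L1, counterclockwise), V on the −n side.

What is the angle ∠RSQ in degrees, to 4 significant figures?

80.25°

Tangency of A1 to both parallel lines with radius 5.0 puts S and V at R ± 5.0·n: S = (-4.774, 1.487), V = (4.774, -1.487). Equal radii place E and Q the same way about L: E = L + 5.0·n = (12.53, 57.05), Q = L − 5.0·n = (22.08, 54.08). Then cos ∠RSQ = SR·SQ / (|SR||SQ|), giving 80.25°.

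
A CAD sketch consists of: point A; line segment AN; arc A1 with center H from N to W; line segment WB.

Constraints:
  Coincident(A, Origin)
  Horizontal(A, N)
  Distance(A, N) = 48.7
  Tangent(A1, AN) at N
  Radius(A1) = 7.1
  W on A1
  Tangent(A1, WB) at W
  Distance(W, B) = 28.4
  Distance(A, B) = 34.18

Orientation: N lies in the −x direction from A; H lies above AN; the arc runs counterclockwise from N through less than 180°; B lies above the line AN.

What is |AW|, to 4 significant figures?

43.44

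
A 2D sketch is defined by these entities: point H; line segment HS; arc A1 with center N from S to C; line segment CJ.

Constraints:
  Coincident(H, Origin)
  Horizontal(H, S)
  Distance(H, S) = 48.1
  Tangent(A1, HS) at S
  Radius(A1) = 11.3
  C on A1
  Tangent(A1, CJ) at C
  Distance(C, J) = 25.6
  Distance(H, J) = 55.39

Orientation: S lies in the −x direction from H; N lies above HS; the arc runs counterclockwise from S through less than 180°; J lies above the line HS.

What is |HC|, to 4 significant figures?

39.03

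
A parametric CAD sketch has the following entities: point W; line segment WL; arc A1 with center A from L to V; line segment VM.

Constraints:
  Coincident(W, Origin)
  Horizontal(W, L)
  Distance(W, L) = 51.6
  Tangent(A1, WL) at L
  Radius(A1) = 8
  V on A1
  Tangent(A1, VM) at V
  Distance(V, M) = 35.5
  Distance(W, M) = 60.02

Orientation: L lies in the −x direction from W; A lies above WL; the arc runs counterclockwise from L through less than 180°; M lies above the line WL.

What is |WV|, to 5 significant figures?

44.267

W is at the origin; W and L share the same y with |WL| = 51.6 and L on the −x side, so L = (-51.600, 0.0000). Since A1 is tangent to WL there, AL ⟂ WL, so A = L + (0, 8) = (-51.600, 8.0000). Since AV ⟂ VM (tangency), |AM| = √(8.0² + 35.5²) = 36.390 regardless of where V sits on A1. So M lies on both circle(W, 60.02) and circle(A, 36.390); the above-WL intersection is M = (-41.821, 43.052). V is the foot of the tangent from M: V = (-43.610, 7.5967).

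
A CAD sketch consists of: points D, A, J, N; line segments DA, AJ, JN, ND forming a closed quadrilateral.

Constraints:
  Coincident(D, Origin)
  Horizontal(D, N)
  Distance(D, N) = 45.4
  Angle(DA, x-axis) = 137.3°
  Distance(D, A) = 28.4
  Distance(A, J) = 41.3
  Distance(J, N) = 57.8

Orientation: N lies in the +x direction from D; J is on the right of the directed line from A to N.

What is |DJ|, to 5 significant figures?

22.032

D is at the origin; D and N share the same y with |DN| = 45.4 and N in +x, so N = (45.4, 0). DA runs at 137.3° with |DA| = 28.4, so A = (-20.872, 19.260). J is determined by |AJ| = 41.3 and |JN| = 57.8 together: it lies at the intersection of circle(A, 41.3) and circle(N, 57.8). With |AN| = 69.013, the foot of the radical line on AN is 22.660 from A and the perpendicular offset is √(41.3² − 22.660²) = 34.528. Taking the right-of-AN solution: J = (-8.7476, -20.221).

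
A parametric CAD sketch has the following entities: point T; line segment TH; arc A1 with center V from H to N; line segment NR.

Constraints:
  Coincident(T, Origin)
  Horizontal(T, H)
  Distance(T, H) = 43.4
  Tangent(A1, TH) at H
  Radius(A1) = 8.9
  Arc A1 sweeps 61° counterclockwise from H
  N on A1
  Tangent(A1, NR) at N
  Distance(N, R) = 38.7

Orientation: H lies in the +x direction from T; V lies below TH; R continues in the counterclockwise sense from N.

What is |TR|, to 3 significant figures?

42.0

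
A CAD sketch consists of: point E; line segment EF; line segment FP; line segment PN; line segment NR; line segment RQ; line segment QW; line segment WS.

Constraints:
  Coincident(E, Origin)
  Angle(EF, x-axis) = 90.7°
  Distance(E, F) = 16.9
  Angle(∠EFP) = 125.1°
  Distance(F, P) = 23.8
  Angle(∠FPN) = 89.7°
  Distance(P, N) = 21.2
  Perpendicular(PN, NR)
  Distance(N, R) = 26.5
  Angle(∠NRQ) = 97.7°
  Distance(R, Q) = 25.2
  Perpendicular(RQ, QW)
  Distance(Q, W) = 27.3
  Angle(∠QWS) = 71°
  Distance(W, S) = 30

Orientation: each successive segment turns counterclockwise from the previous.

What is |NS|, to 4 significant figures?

8.737

E is at the origin; EF runs at 90.7° with length 16.9, so F = (-0.2065, 16.90). ∠EFP = 125.1° gives FP at 145.6° from the x-axis; with |FP| = 23.8, P = (-19.84, 30.34). ∠FPN = 89.7° gives PN at -124.1° from the x-axis; with |PN| = 21.2, N = (-31.73, 12.79). PN is perpendicular to NR, so NR runs at -34.10°; with |NR| = 26.5, R = (-9.786, -2.067). ∠NRQ = 97.7° gives RQ at 48.20° from the x-axis; with |RQ| = 25.2, Q = (7.011, 16.72). RQ is perpendicular to QW, so QW runs at 138.2°; with |QW| = 27.3, W = (-13.34, 34.92). ∠QWS = 71.0° gives WS at -112.8° from the x-axis; with |WS| = 30.0, S = (-24.97, 7.260). Then |NS| = |S − N| = 8.737.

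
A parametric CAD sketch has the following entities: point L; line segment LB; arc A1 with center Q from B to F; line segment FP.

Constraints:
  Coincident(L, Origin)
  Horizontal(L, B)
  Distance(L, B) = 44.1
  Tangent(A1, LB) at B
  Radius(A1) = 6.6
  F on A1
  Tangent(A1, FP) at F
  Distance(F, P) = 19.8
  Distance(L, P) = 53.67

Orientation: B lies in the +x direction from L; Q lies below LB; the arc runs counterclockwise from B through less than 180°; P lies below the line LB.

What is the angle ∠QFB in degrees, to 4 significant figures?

32.94°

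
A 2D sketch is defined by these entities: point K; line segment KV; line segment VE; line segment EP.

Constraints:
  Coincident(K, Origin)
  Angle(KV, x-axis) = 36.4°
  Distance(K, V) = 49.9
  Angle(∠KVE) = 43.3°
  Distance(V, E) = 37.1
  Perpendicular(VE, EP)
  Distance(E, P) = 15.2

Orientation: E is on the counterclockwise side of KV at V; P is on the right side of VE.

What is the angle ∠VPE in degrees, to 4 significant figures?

67.72°

K is at the origin; KV runs at 36.4° with length 49.9, so V = 49.9·(cos 36.4°, sin 36.4°) = (40.16, 29.61). ∠KVE = 43.3°, so VE runs at 36.4° + (180° − 43.3°) = 173.1° from the x-axis; with |VE| = 37.1, E = V + 37.1·(cos 173.1°, sin 173.1°) = (3.333, 34.07). The perpendicularity gives EP at right angles to VE; with |EP| = 15.2 on the right of VE, P = E + 15.2·(0.1201, 0.9928) = (5.159, 49.16). Then cos ∠VPE = PV·PE / (|PV||PE|), giving 67.72°.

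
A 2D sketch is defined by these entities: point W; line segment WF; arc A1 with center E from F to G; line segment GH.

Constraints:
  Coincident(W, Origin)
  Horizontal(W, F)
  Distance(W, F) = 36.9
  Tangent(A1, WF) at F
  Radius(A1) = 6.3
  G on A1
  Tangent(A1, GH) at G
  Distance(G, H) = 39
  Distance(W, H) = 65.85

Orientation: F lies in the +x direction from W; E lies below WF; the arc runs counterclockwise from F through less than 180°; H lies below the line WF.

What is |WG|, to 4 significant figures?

32.61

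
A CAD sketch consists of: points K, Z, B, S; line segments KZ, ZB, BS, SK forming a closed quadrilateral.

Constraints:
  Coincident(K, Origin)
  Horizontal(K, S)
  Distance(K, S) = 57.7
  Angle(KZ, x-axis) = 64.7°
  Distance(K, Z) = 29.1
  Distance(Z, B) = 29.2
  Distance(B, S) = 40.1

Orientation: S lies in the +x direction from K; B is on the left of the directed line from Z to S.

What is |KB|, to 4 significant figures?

53.79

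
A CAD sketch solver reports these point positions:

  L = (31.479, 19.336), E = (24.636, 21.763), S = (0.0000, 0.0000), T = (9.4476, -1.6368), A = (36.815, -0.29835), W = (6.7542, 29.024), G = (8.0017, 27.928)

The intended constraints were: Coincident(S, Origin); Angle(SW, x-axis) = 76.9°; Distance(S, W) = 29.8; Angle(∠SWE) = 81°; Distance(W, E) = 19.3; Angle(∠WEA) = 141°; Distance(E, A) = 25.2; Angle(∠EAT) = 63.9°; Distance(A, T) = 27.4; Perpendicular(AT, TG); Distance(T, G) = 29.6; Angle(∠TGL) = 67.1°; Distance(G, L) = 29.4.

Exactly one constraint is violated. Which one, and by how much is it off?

Distance(G, L) = 29.4 — off by 4.40.

S = (0.00, 0.00) ✓; SW at 76.90° ✓; |SW| = 29.80 ✓; ∠SWE = 81.00° ✓; |WE| = 19.30 ✓; ∠WEA = 141.0° ✓; |EA| = 25.20 ✓; ∠EAT = 63.90° ✓; |AT| = 27.40 ✓; ∠(AT, TG) = 90.00° ✓; |TG| = 29.60 ✓; ∠TGL = 67.10° ✓; |GL| = 25.00 ✗.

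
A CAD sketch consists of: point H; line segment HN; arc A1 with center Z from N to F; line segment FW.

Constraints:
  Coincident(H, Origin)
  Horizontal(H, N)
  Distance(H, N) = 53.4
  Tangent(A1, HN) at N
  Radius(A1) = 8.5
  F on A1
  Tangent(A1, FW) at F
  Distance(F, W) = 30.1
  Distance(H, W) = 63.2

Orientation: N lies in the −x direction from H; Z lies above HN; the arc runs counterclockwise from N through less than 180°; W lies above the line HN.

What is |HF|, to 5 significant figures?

46.028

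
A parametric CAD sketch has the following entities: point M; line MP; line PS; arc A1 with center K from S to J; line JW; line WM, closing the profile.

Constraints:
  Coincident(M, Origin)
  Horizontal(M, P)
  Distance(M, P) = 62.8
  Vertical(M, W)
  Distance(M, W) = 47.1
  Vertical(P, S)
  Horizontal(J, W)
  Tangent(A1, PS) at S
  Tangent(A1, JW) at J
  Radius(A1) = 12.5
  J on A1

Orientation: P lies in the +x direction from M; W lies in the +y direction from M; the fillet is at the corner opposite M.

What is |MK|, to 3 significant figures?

61.1

MW is vertical with |MW| = 47.1 and W on the +y side, so W = (0.00, 47.1). The virtual corner opposite M is at (62.8, 47.1). Tangency of A1 to PS means the radius KS is perpendicular to PS and A1 meets JW tangentially, so KJ is at right angles to JW, with radius 12.5, so the center K sits 12.5 in from both sides at K = (50.3, 34.6). Then |MK| = |K − M| = 61.1.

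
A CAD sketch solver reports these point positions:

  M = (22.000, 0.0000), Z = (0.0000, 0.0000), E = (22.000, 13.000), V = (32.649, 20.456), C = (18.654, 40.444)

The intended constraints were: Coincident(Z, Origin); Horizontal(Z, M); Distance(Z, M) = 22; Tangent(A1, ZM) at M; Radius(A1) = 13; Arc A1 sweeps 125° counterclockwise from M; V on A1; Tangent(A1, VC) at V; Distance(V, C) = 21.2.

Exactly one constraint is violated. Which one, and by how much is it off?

Distance(V, C) = 21.2 — off by 3.20.

Z = (0.00, 0.00) ✓; Z.y = 0.00, M.y = 0.00 ✓; |ZM| = 22.00 ✓; ∠(EM, MZ) = 90.00° ✓; |EM| = 13.00 ✓; bearing(E→V) − bearing(E→M) = 125.0° ✓; |EV| = 13.00 ✓; ∠(EV, VC) = 90.00° ✓; |VC| = 24.40 ✗.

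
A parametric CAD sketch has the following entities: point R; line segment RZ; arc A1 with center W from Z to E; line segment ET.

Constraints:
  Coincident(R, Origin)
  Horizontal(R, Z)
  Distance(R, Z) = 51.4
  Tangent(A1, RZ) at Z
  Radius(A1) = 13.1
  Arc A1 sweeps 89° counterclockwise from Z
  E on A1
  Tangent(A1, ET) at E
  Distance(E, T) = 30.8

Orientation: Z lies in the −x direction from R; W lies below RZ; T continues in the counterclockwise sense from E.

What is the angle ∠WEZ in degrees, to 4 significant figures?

45.50°

R is at the origin; R and Z share the same y with |RZ| = 51.4 and Z on the −x side, so Z = (-51.40, 0.000). Since A1 is tangent to RZ there, WZ ⟂ RZ, so W = Z + (0, -13.1) = (-51.40, -13.10). On A1, Z sits at bearing 90° from W; an 89° counterclockwise sweep puts E at bearing 179°, so E = W + 13.1·(cos 179°, sin 179°) = (-64.50, -12.87). Then cos ∠WEZ = EW·EZ / (|EW||EZ|), giving 45.50°.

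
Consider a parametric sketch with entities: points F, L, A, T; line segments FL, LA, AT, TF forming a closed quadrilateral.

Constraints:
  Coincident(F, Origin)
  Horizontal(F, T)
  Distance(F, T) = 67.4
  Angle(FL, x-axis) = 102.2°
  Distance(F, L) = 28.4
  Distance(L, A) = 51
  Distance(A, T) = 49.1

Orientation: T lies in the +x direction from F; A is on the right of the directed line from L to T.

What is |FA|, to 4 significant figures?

26.04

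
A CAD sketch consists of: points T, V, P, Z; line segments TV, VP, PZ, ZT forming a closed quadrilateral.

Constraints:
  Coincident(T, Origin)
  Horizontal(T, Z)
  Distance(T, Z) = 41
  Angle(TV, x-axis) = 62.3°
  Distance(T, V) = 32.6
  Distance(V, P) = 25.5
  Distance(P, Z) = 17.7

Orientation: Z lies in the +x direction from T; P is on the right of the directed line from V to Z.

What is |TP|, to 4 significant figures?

24.51

Checks: |VP| = 25.50 ✓; |PZ| = 17.70 ✓.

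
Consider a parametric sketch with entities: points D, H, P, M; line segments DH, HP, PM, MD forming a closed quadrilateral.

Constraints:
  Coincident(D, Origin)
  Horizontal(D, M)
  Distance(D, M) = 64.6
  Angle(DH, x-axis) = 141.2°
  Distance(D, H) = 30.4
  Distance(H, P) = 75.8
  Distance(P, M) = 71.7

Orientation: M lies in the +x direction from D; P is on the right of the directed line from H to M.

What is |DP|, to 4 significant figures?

49.46

Checks: |HP| = 75.80 ✓; |PM| = 71.70 ✓.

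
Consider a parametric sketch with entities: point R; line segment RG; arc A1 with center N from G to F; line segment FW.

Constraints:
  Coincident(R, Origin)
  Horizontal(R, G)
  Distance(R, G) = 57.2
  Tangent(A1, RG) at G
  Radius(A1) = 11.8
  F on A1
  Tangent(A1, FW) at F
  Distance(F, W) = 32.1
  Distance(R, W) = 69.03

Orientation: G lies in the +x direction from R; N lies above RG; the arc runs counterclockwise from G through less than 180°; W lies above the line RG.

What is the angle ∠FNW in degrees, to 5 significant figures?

69.817°

Checks: |NF| = 11.80 ✓; ∠(NF, FW) = 90.00° ✓; |FW| = 32.10 ✓; |RW| = 69.03 ✓.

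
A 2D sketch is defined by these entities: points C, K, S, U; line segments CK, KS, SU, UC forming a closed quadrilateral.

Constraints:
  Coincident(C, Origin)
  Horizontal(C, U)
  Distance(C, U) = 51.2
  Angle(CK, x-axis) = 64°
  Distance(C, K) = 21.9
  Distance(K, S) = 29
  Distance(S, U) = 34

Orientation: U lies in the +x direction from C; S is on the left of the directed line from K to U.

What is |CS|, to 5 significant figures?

47.617

C is at the origin; C and U share the same y with |CU| = 51.2 and U in +x, so U = (51.2, 0). CK runs at 64.0° with |CK| = 21.9, so K = (9.6003, 19.684). S is determined by |KS| = 29.0 and |SU| = 34.0 together: it lies at the intersection of circle(K, 29.0) and circle(U, 34.0). With |KU| = 46.021, the foot of the radical line on KU is 19.588 from K and the perpendicular offset is √(29.0² − 19.588²) = 21.384. Taking the left-of-KU solution: S = (36.453, 30.635).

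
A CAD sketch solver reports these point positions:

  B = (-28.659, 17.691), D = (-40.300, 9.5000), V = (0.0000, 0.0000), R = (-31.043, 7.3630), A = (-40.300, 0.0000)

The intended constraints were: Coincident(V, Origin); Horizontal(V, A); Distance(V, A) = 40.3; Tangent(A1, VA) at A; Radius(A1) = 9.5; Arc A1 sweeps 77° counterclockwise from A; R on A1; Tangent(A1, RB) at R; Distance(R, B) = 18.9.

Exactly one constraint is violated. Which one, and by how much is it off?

Distance(R, B) = 18.9 — off by 8.30.

V = (0.00, 0.00) ✓; V.y = 0.00, A.y = 0.00 ✓; |VA| = 40.30 ✓; ∠(DA, AV) = 90.00° ✓; |DA| = 9.500 ✓; bearing(D→R) − bearing(D→A) = 77.00° ✓; |DR| = 9.500 ✓; ∠(DR, RB) = 90.00° ✓; |RB| = 10.60 ✗.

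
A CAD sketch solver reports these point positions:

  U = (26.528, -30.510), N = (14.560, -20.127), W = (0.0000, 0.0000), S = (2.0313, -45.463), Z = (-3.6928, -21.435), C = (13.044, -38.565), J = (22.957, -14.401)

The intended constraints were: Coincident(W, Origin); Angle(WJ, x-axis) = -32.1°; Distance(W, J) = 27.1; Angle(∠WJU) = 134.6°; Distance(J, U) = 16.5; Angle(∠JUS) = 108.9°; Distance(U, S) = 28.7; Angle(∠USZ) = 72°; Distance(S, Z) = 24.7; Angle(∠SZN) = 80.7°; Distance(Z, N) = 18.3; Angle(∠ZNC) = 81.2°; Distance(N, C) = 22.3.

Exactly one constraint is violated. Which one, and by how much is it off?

Distance(N, C) = 22.3 — off by 3.80.

W = (0.00, 0.00) ✓; WJ at -32.10° ✓; |WJ| = 27.10 ✓; ∠WJU = 134.6° ✓; |JU| = 16.50 ✓; ∠JUS = 108.9° ✓; |US| = 28.70 ✓; ∠USZ = 72.00° ✓; |SZ| = 24.70 ✓; ∠SZN = 80.70° ✓; |ZN| = 18.30 ✓; ∠ZNC = 81.20° ✓; |NC| = 18.50 ✗.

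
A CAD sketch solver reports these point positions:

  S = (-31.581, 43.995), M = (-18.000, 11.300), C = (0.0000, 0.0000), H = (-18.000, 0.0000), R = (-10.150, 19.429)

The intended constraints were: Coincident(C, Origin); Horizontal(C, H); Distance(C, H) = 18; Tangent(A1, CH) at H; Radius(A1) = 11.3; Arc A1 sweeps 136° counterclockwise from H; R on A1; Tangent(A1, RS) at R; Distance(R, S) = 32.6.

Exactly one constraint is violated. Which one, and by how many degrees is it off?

Tangent(A1, RS) at R — off by 4.90°.

C = (0.00, 0.00) ✓; C.y = 0.00, H.y = 0.00 ✓; |CH| = 18.00 ✓; ∠(MH, HC) = 90.00° ✓; |MH| = 11.30 ✓; bearing(M→R) − bearing(M→H) = 136.0° ✓; |MR| = 11.30 ✓; ∠(MR, RS) = 94.90° ✗; |RS| = 32.60 ✓.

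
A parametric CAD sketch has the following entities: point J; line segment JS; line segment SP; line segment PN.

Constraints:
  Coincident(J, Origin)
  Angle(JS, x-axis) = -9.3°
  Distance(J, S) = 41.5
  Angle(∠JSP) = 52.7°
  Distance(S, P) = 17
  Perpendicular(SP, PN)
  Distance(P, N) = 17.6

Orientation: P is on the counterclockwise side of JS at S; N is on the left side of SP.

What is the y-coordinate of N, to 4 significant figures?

0.04085

J is at the origin; JS runs at -9.3° with length 41.5, so S = 41.5·(cos -9.3°, sin -9.3°) = (40.95, -6.707). ∠JSP = 52.7°, so SP runs at -9.3° + (180° − 52.7°) = 118.0° from the x-axis; with |SP| = 17.0, P = S + 17.0·(cos 118.0°, sin 118.0°) = (32.97, 8.304). SP is perpendicular to PN; with |PN| = 17.6 on the left of SP, N = P + 17.6·(-0.8829, -0.4695) = (17.43, 0.04085). So N.y = 0.04085.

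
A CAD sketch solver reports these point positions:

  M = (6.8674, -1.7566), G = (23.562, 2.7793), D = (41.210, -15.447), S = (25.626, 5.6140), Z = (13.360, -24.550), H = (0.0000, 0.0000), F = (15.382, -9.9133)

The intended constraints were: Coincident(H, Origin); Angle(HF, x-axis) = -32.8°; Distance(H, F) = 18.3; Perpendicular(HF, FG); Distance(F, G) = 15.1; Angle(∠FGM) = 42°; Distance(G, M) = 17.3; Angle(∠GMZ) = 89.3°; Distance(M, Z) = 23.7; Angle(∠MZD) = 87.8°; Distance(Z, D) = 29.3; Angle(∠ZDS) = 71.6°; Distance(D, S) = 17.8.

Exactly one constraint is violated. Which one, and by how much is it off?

Distance(D, S) = 17.8 — off by 8.40.

H = (0.00, 0.00) ✓; HF at -32.80° ✓; |HF| = 18.30 ✓; ∠(HF, FG) = 90.00° ✓; |FG| = 15.10 ✓; ∠FGM = 42.00° ✓; |GM| = 17.30 ✓; ∠GMZ = 89.30° ✓; |MZ| = 23.70 ✓; ∠MZD = 87.80° ✓; |ZD| = 29.30 ✓; ∠ZDS = 71.60° ✓; |DS| = 26.20 ✗.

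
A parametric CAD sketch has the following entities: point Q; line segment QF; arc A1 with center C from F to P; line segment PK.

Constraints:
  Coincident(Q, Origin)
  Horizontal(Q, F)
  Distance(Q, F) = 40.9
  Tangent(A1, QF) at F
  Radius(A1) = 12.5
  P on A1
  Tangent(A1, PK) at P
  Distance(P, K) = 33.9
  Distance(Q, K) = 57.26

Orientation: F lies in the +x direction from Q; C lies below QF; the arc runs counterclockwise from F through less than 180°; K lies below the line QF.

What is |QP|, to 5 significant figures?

31.631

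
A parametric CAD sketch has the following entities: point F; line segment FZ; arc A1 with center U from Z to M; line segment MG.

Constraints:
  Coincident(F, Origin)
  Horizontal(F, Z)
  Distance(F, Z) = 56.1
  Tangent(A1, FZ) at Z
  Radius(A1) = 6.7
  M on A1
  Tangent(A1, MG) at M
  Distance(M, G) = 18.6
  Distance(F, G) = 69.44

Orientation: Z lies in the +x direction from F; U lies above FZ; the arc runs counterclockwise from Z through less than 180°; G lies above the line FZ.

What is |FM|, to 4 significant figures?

63.02

F is at the origin; FZ is horizontal with |FZ| = 56.1 and Z on the +x side, so Z = (56.10, 0.000). The tangent condition forces UZ to be normal to FZ, so U = Z + (0, 6.7) = (56.10, 6.700). Since UM ⟂ MG (tangency), |UG| = √(6.7² + 18.6²) = 19.77 regardless of where M sits on A1. So G lies on both circle(F, 69.44) and circle(U, 19.77); the above-FZ intersection is G = (65.04, 24.33). M is the foot of the tangent from G: M = (62.75, 5.876).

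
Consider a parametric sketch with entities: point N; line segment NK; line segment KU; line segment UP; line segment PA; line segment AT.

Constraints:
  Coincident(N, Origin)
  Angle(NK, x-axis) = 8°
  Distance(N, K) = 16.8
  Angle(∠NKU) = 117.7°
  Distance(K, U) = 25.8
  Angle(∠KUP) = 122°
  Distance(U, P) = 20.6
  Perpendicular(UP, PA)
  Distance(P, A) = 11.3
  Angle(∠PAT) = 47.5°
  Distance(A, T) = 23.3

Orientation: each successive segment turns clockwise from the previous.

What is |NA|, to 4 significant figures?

35.98

N is at the origin; NK runs at 8.0° with length 16.8, so K = (16.64, 2.338). ∠NKU = 117.7° gives KU at -54.30° from the x-axis; with |KU| = 25.8, U = (31.69, -18.61). ∠KUP = 122.0° gives UP at -112.3° from the x-axis; with |UP| = 20.6, P = (23.88, -37.67). The perpendicularity gives PA at right angles to UP, so PA runs at 157.7°; with |PA| = 11.3, A = (13.42, -33.39). Then |NA| = |A − N| = 35.98.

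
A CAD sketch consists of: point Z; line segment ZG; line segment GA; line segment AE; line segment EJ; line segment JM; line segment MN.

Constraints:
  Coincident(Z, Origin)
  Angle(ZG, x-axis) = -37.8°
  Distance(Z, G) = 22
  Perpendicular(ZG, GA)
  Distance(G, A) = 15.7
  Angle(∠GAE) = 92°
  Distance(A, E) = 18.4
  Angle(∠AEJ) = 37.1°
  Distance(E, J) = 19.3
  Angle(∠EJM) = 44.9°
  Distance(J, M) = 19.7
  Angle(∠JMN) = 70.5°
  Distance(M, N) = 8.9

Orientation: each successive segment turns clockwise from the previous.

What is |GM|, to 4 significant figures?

24.38

Z is at the origin; ZG runs at -37.8° with length 22.0, so G = (17.38, -13.48). ZG is perpendicular to GA, so GA runs at -127.8°; with |GA| = 15.7, A = (7.761, -25.89). ∠GAE = 92.0° gives AE at 144.2° from the x-axis; with |AE| = 18.4, E = (-7.163, -15.13). ∠AEJ = 37.1° gives EJ at 1.300° from the x-axis; with |EJ| = 19.3, J = (12.13, -14.69). ∠EJM = 44.9° gives JM at -133.8° from the x-axis; with |JM| = 19.7, M = (-1.503, -28.91). Then |GM| = |M − G| = 24.38.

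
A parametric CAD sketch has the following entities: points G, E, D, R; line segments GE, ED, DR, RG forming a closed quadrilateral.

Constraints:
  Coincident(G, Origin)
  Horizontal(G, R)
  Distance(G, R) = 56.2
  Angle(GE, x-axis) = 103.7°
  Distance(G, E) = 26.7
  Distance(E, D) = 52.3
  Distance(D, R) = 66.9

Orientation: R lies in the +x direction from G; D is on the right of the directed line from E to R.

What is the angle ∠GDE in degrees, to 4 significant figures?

12.49°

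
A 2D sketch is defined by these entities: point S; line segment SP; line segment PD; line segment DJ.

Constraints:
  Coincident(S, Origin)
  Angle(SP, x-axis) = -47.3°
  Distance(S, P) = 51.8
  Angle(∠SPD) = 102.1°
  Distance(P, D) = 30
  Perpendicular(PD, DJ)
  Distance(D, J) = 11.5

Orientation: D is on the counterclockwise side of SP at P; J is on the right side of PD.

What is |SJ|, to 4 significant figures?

74.38

S is at the origin; SP runs at -47.3° with length 51.8, so P = 51.8·(cos -47.3°, sin -47.3°) = (35.13, -38.07). ∠SPD = 102.1°, so PD runs at -47.3° + (180° − 102.1°) = 30.60° from the x-axis; with |PD| = 30.0, D = P + 30.0·(cos 30.60°, sin 30.60°) = (60.95, -22.80). PD ⟂ DJ; with |DJ| = 11.5 on the right of PD, J = D + 11.5·(0.5090, -0.8607) = (66.80, -32.70). Then |SJ| = |J − S| = 74.38.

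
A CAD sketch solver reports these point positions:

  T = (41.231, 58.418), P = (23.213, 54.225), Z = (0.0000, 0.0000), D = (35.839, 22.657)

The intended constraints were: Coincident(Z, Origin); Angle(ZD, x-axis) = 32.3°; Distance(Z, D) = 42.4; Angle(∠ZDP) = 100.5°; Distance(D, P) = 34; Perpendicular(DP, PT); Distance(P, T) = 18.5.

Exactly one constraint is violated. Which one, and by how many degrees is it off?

Perpendicular(DP, PT) — off by 8.70°.

Z = (0.00, 0.00) ✓; ZD at 32.30° ✓; |ZD| = 42.40 ✓; ∠ZDP = 100.5° ✓; |DP| = 34.00 ✓; ∠(DP, PT) = 98.70° ✗; |PT| = 18.50 ✓.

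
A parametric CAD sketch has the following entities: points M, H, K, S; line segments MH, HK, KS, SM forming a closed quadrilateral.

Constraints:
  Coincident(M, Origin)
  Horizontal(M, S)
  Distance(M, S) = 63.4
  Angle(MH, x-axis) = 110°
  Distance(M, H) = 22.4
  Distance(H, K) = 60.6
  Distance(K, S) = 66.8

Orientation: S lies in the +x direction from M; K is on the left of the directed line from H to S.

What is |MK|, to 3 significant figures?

72.0

M is at the origin; M and S share the same y with |MS| = 63.4 and S in +x, so S = (63.4, 0). MH runs at 110.0° with |MH| = 22.4, so H = (-7.66, 21.0). K is determined by |HK| = 60.6 and |KS| = 66.8 together: it lies at the intersection of circle(H, 60.6) and circle(S, 66.8). With |HS| = 74.1, the foot of the radical line on HS is 31.7 from H and the perpendicular offset is √(60.6² − 31.7²) = 51.6. Taking the left-of-HS solution: K = (37.4, 61.5).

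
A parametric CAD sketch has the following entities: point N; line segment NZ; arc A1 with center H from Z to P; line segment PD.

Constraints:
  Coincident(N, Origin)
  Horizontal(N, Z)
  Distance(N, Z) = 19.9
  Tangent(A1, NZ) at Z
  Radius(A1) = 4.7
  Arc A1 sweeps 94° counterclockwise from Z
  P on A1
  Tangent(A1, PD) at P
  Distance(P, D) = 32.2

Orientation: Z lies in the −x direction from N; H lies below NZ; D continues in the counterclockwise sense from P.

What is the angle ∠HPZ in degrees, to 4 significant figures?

43.00°

Tangency of A1 to NZ means the radius HZ is perpendicular to NZ, so H = Z + (0, -4.7) = (-19.90, -4.700). On A1, Z sits at bearing 90° from H; a 94° counterclockwise sweep puts P at bearing 184°, so P = H + 4.7·(cos 184°, sin 184°) = (-24.59, -5.028). Then cos ∠HPZ = PH·PZ / (|PH||PZ|), giving 43.00°.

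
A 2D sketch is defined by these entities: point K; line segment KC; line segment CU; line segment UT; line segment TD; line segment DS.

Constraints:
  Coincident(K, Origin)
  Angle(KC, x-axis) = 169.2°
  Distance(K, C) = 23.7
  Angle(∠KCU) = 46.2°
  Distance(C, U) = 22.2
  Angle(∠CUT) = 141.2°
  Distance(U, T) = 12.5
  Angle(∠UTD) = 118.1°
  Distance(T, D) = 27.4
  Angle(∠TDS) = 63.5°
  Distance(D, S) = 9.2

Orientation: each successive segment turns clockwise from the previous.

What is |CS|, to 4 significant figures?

35.12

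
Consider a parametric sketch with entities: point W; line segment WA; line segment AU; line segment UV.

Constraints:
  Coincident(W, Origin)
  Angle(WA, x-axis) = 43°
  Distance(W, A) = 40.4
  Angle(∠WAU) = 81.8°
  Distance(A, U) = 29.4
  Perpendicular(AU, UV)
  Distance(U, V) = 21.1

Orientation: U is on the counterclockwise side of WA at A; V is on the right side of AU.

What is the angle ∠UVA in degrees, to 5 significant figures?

54.333°

∠WAU = 81.8°, so AU runs at 43.0° + (180° − 81.8°) = 141.20° from the x-axis; with |AU| = 29.4, U = A + 29.4·(cos 141.20°, sin 141.20°) = (6.6342, 45.975). AU ⟂ UV; with |UV| = 21.1 on the right of AU, V = U + 21.1·(0.62660, 0.77934) = (19.855, 62.419). Then cos ∠UVA = VU·VA / (|VU||VA|), giving 54.333°.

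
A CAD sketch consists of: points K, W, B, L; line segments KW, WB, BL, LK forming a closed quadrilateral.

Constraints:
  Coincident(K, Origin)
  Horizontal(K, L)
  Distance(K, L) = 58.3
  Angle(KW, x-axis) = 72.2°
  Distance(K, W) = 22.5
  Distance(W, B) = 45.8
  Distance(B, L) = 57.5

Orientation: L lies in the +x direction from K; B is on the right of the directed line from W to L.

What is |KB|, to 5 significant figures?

25.154

Checks: |WB| = 45.80 ✓; |BL| = 57.50 ✓.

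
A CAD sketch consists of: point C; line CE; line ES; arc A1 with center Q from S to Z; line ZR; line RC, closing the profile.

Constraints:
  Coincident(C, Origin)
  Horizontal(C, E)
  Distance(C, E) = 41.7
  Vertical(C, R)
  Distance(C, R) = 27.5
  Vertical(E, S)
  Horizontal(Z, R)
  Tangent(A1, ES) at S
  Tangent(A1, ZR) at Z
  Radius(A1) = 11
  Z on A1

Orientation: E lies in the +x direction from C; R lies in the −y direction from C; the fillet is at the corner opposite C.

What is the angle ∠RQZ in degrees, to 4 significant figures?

70.29°

C is at the origin; CE is horizontal with |CE| = 41.7 and E on the +x side, so E = (41.70, 0.000). C and R share the same x with |CR| = 27.5 and R on the −y side, so R = (0.000, -27.50). The virtual corner opposite C is at (41.70, -27.50). Tangency of A1 to ES means the radius QS is perpendicular to ES and the tangent condition forces QZ to be normal to ZR, with radius 11.0, so the center Q sits 11.0 in from both sides at Q = (30.70, -16.50). That places the tangent points at S = (41.70, -16.50) on ES and Z = (30.70, -27.50) on ZR. Then cos ∠RQZ = QR·QZ / (|QR||QZ|), giving 70.29°.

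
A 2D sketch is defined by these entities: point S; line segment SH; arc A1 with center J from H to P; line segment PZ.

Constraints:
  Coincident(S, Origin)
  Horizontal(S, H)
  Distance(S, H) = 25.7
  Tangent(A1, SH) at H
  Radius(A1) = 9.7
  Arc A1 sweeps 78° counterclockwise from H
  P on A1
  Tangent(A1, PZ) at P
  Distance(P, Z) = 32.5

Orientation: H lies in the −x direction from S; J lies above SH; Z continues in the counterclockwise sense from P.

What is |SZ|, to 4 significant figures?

40.59

S is at the origin; SH is horizontal with |SH| = 25.7 and H on the −x side, so H = (-25.70, 0.000). Tangency of A1 to SH means the radius JH is perpendicular to SH, so J = H + (0, 9.7) = (-25.70, 9.700). On A1, H sits at bearing -90° from J; a 78° counterclockwise sweep puts P at bearing -12°, so P = J + 9.7·(cos -12°, sin -12°) = (-16.21, 7.683). The tangent condition forces JP to be normal to PZ, so PZ runs along (−sin -12°, cos -12°); with |PZ| = 32.5, Z = (-9.455, 39.47). Then |SZ| = |Z − S| = 40.59.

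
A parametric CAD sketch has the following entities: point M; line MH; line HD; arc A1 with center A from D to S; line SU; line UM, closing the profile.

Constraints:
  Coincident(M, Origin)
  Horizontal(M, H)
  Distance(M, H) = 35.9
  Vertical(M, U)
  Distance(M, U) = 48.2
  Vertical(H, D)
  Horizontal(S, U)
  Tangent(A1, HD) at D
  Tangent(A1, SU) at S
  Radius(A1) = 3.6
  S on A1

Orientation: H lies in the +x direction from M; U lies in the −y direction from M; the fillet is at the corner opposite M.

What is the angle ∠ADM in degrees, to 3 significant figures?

51.2°

M is at the origin; MH is horizontal with |MH| = 35.9 and H on the +x side, so H = (35.9, 0.00). M and U share the same x with |MU| = 48.2 and U on the −y side, so U = (0.00, -48.2). The virtual corner opposite M is at (35.9, -48.2). A1 meets HD tangentially, so AD is at right angles to HD and A1 meets SU tangentially, so AS is at right angles to SU, with radius 3.6, so the center A sits 3.6 in from both sides at A = (32.3, -44.6). That places the tangent points at D = (35.9, -44.6) on HD and S = (32.3, -48.2) on SU. Then cos ∠ADM = DA·DM / (|DA||DM|), giving 51.2°.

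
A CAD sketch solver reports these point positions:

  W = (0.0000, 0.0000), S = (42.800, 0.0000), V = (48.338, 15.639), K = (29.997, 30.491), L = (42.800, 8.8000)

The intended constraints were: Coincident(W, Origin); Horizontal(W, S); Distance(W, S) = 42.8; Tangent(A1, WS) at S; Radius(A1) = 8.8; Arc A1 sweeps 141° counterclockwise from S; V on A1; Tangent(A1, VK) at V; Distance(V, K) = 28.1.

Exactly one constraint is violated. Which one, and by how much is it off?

Distance(V, K) = 28.1 — off by 4.50.

W = (0.00, 0.00) ✓; W.y = 0.00, S.y = 0.00 ✓; |WS| = 42.80 ✓; ∠(LS, SW) = 90.00° ✓; |LS| = 8.800 ✓; bearing(L→V) − bearing(L→S) = 141.0° ✓; |LV| = 8.800 ✓; ∠(LV, VK) = 90.00° ✓; |VK| = 23.60 ✗.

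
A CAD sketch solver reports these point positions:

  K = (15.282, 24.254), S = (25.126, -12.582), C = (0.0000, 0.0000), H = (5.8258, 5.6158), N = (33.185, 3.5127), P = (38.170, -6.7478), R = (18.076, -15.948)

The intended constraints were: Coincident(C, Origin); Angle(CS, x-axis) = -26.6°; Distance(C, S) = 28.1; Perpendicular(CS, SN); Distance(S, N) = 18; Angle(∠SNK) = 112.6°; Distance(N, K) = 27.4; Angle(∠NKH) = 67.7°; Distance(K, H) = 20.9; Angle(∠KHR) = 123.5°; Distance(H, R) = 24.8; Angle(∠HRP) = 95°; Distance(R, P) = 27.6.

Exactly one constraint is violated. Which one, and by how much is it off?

Distance(R, P) = 27.6 — off by 5.50.

C = (0.00, 0.00) ✓; CS at -26.60° ✓; |CS| = 28.10 ✓; ∠(CS, SN) = 90.00° ✓; |SN| = 18.00 ✓; ∠SNK = 112.6° ✓; |NK| = 27.40 ✓; ∠NKH = 67.70° ✓; |KH| = 20.90 ✓; ∠KHR = 123.5° ✓; |HR| = 24.80 ✓; ∠HRP = 95.00° ✓; |RP| = 22.10 ✗.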